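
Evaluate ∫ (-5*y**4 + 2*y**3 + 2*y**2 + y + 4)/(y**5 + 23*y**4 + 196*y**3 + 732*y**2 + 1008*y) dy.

Factor the denominator: y*(y + 4)*(y + 6)**2*(y + 7).
Partial-fraction decomposition: -12596/(21*(y + 7)) + 20381/(36*(y + 6)) - 3421/(6*(y + 6)**2) + 86/(3*(y + 4)) + 1/(252*y).
Integrate each term; A/(y−a) gives A·log|y−a|; A/(y−a)² gives −A/(y−a).

log(y)/252 + 86*log(y + 4)/3 + 20381*log(y + 6)/36 - 12596*log(y + 7)/21 + 3421/(6*y + 36) + C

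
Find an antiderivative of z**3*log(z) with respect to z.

Use integration by parts with u = log(z), dv = z**3 dz.
Then du = 1/z dz and v = z**4/4.

z**4*log(z)/4 - z**4/16 + C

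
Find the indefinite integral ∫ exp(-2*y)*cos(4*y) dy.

exp(-2*y)*sin(4*y)/5 - exp(-2*y)*cos(4*y)/10 + C

Let I denote the integral. Integrate by parts with u = cos(4*y), dv = exp(-2*y) dy, so v = -exp(-2*y)/2: I = -exp(-2*y)*cos(4*y)/2 − 2·∫ exp(-2*y)*sin(4*y) dy.
Apply parts again with u = sin(4*y), dv = exp(-2*y) dy: ∫ exp(-2*y)*sin(4*y) dy = -exp(-2*y)*sin(4*y)/2 + 2·I. Substituting back brings back I: I = exp(-2*y)*sin(4*y) - exp(-2*y)*cos(4*y)/2 − 4·I.
Solving for I: (1 + 4)·I equals the remaining terms, so I = (1/5)·(exp(-2*y)*sin(4*y) - exp(-2*y)*cos(4*y)/2).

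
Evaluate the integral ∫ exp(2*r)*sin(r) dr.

2*exp(2*r)*sin(r)/5 - exp(2*r)*cos(r)/5 + C

Let I denote the integral. Integrate by parts with u = sin(r), dv = exp(2*r) dr, so v = exp(2*r)/2: I = exp(2*r)*sin(r)/2 − (1/2)·∫ exp(2*r)*cos(r) dr.
Apply parts again with u = cos(r), dv = exp(2*r) dr: ∫ exp(2*r)*cos(r) dr = exp(2*r)*cos(r)/2 + (1/2)·I. Substituting back brings back I: I = exp(2*r)*sin(r)/2 - exp(2*r)*cos(r)/4 − (1/4)·I.
Solving for I: (1 + 1/4)·I equals the remaining terms, so I = (4/5)·(exp(2*r)*sin(r)/2 - exp(2*r)*cos(r)/4).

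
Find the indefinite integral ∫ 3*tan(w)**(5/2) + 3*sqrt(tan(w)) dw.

2*tan(w)**(3/2) + C

Let u = tan(w), so du = (tan(w)**2 + 1) dw.
Rewriting, the integral becomes 3·∫ √u du = 3·(2/3)u^(3/2).
Substituting back, u = tan(w).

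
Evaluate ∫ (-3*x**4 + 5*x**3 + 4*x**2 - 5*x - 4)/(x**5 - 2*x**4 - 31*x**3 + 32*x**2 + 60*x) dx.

-log(x)/15 - 1349*log(x - 6)/924 - 2379*log(x + 5)/1540 + log(x**2 - x - 2)/28 + C

Factor the denominator: x*(x - 6)*(x - 2)*(x + 1)*(x + 5).
Partial-fraction decomposition: -2379/(1540*(x + 5)) + 1/(28*(x + 1)) + 1/(28*(x - 2)) - 1349/(924*(x - 6)) - 1/(15*x).
Integrate each term: A/(x−a) contributes A·log|x−a|.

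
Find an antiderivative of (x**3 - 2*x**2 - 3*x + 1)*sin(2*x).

-x**3*cos(2*x)/2 + 3*x**2*sin(2*x)/4 + x**2*cos(2*x) - x*sin(2*x) + 9*x*cos(2*x)/4 - 9*sin(2*x)/8 - cos(2*x) + C

Use integration by parts with u = x**3 - 2*x**2 - 3*x + 1, dv = sin(2*x) dx, so v = -cos(2*x)/2.
Apply parts 3 times (tabular method): alternate signs, differentiate u down to 0, integrate dv up.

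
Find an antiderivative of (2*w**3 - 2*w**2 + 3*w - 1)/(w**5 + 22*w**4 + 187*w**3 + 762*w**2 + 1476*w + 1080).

Factor the denominator: (w + 2)*(w + 3)*(w + 5)*(w + 6)**2.
Partial-fraction decomposition: 7021/(144*(w + 6)) + 523/(12*(w + 6)**2) - 158/(3*(w + 5)) + 41/(9*(w + 3)) - 31/(48*(w + 2)).
Integrate each term; A/(w−a) gives A·log|w−a|; A/(w−a)² gives −A/(w−a).

-31*log(w + 2)/48 + 41*log(w + 3)/9 - 158*log(w + 5)/3 + 7021*log(w + 6)/144 - 523/(12*w + 72) + C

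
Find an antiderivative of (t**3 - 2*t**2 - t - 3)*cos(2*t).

t**3*sin(2*t)/2 - t**2*sin(2*t) + 3*t**2*cos(2*t)/4 - 5*t*sin(2*t)/4 - t*cos(2*t) - sin(2*t) - 5*cos(2*t)/8 + C

Use integration by parts with u = t**3 - 2*t**2 - t - 3, dv = cos(2*t) dt, so v = sin(2*t)/2.
Apply parts 3 times (tabular method): alternate signs, differentiate u down to 0, integrate dv up.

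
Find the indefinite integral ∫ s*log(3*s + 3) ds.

Use integration by parts with u = log(3*s + 3), dv = s ds.
Then du = 3/(3*s + 3) ds and v = s**2/2.

s**2*log(3*s + 3)/2 - s**2/4 + s/2 - log(s + 1)/2 + C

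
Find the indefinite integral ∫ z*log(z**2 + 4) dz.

Let u = z**2 + 4, so du = (2*z) dz.
The integral becomes (1/2)·∫ log(u) du; integrate by parts with u′=log(u), dv′=du.

z**2*log(z**2 + 4)/2 - z**2/2 + 2*log(z**2 + 4) + C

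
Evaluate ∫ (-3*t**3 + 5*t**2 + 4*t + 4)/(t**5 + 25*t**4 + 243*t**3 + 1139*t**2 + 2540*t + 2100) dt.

Factor the denominator: (t + 2)*(t + 5)**2*(t + 6)*(t + 7).
Partial-fraction decomposition: 125/(2*(t + 7)) - 202/(t + 6) + 2507/(18*(t + 5)) - 242/(3*(t + 5)**2) + 2/(9*(t + 2)).
Integrate each term; A/(t−a) gives A·log|t−a|; A/(t−a)² gives −A/(t−a).

2*log(t + 2)/9 + 2507*log(t + 5)/18 - 202*log(t + 6) + 125*log(t + 7)/2 + 242/(3*t + 15) + C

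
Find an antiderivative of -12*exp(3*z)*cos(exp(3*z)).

-4*sin(exp(3*z)) + C

Let u = exp(3*z), so du = (3*exp(3*z)) dz.
Rewriting, the integral becomes -4·∫ cos(u) du = -4·sin(u).
Substituting back, u = exp(3*z).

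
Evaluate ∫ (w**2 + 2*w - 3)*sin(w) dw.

Use integration by parts with u = w**2 + 2*w - 3, dv = sin(w) dw, so v = -cos(w).
Apply parts 2 times (tabular method): alternate signs, differentiate u down to 0, integrate dv up.

-w**2*cos(w) + 2*w*sin(w) - 2*w*cos(w) + 2*sin(w) + 5*cos(w) + C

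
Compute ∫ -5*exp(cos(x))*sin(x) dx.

5*exp(cos(x)) + C

Let u = cos(x), so du = (-sin(x)) dx.
Rewriting, the integral becomes 5·∫ e^u du = 5·e^u.
Substituting back, u = cos(x).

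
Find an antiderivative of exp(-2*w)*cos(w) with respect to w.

Let I denote the integral. Integrate by parts with u = cos(w), dv = exp(-2*w) dw, so v = -exp(-2*w)/2: I = -exp(-2*w)*cos(w)/2 − (1/2)·∫ exp(-2*w)*sin(w) dw.
Apply parts again with u = sin(w), dv = exp(-2*w) dw: ∫ exp(-2*w)*sin(w) dw = -exp(-2*w)*sin(w)/2 + (1/2)·I. Substituting back brings back I: I = exp(-2*w)*sin(w)/4 - exp(-2*w)*cos(w)/2 − (1/4)·I.
Solving for I: (1 + 1/4)·I equals the remaining terms, so I = (4/5)·(exp(-2*w)*sin(w)/4 - exp(-2*w)*cos(w)/2).

exp(-2*w)*sin(w)/5 - 2*exp(-2*w)*cos(w)/5 + C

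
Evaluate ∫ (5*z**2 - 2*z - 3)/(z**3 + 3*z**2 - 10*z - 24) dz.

Factor the denominator: (z - 3)*(z + 2)*(z + 4).
Partial-fraction decomposition: 85/(14*(z + 4)) - 21/(10*(z + 2)) + 36/(35*(z - 3)).
Integrate each term: A/(z−a) contributes A·log|z−a|.

36*log(z - 3)/35 - 21*log(z + 2)/10 + 85*log(z + 4)/14 + C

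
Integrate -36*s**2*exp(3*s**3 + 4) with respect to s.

-4*exp(3*s**3 + 4) + C

Let u = 3*s**3 + 4, so du = (9*s**2) ds.
Rewriting, the integral becomes -4·∫ e^u du = -4·e^u.
Substituting back, u = 3*s**3 + 4.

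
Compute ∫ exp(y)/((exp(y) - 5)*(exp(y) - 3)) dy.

Let u = e^y, du = e^y dy.
The integral becomes ∫ du/((u-3)(u-5)); decompose into partial fractions.

log(exp(y) - 5)/2 - log(exp(y) - 3)/2 + C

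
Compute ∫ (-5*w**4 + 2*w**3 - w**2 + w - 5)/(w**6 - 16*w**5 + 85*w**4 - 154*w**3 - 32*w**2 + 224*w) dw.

-5*log(w)/224 - 5683*log(w - 7)/1260 + 28207*log(w - 4)/7200 + 71*log(w - 2)/120 + 7*log(w + 1)/300 - 1169/(120*w - 480) + C

Factor the denominator: w*(w - 7)*(w - 4)**2*(w - 2)*(w + 1).
Partial-fraction decomposition: 7/(300*(w + 1)) + 71/(120*(w - 2)) + 28207/(7200*(w - 4)) + 1169/(120*(w - 4)**2) - 5683/(1260*(w - 7)) - 5/(224*w).
Integrate each term; A/(w−a) gives A·log|w−a|; A/(w−a)² gives −A/(w−a).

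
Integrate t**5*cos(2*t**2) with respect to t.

Let u = t², du = 2t dt; rewrite as (1/2)∫ u^2·cos(2u) du.
Now integrate by parts 2 times.

t**4*sin(2*t**2)/4 + t**2*cos(2*t**2)/4 - sin(2*t**2)/8 + C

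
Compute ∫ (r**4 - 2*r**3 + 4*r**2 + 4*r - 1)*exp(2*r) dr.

Use integration by parts with u = r**4 - 2*r**3 + 4*r**2 + 4*r - 1, dv = exp(2*r) dr, so v = exp(2*r)/2.
Apply parts 4 times (tabular method): alternate signs, differentiate u down to 0, integrate dv up.

(r**4 - 4*r**3 + 10*r**2 - 6*r + 2)*exp(2*r)/2 + C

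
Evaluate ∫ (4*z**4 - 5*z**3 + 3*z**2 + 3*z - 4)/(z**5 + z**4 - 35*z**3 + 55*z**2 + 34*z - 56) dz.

Factor the denominator: (z - 4)*(z - 2)*(z - 1)*(z + 1)*(z + 7).
Partial-fraction decomposition: 11441/(4752*(z + 7)) - 1/(36*(z + 1)) + 1/(48*(z - 1)) - 19/(27*(z - 2)) + 76/(33*(z - 4)).
Integrate each term: A/(z−a) contributes A·log|z−a|.

76*log(z - 4)/33 - 19*log(z - 2)/27 + log(z - 1)/48 - log(z + 1)/36 + 11441*log(z + 7)/4752 + C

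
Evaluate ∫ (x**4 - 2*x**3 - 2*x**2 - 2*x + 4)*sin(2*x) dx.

-x**4*cos(2*x)/2 + x**3*sin(2*x) + x**3*cos(2*x) - 3*x**2*sin(2*x)/2 + 5*x**2*cos(2*x)/2 - 5*x*sin(2*x)/2 - x*cos(2*x)/2 + sin(2*x)/4 - 13*cos(2*x)/4 + C

Use integration by parts with u = x**4 - 2*x**3 - 2*x**2 - 2*x + 4, dv = sin(2*x) dx, so v = -cos(2*x)/2.
Apply parts 4 times (tabular method): alternate signs, differentiate u down to 0, integrate dv up.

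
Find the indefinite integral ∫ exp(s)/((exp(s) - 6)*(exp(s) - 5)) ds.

Let u = e^s, du = e^s ds.
The integral becomes ∫ du/((u-6)(u-5)); decompose into partial fractions.

log(exp(s) - 6) - log(exp(s) - 5) + C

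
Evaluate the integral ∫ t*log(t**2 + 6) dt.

Let u = t**2 + 6, so du = (2*t) dt.
The integral becomes (1/2)·∫ log(u) du; integrate by parts with u′=log(u), dv′=du.

t**2*log(t**2 + 6)/2 - t**2/2 + 3*log(t**2 + 6) + C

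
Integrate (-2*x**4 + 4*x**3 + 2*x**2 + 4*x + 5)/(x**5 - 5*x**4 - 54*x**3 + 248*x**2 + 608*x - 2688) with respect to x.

Factor the denominator: (x - 7)*(x - 4)**2*(x + 4)*(x + 6).
Partial-fraction decomposition: -3403/(2600*(x + 6)) + 747/(1408*(x + 4)) + 38639/(28800*(x - 4)) + 203/(240*(x - 4)**2) - 3299/(1287*(x - 7)).
Integrate each term; A/(x−a) gives A·log|x−a|; A/(x−a)² gives −A/(x−a).

-3299*log(x - 7)/1287 + 38639*log(x - 4)/28800 + 747*log(x + 4)/1408 - 3403*log(x + 6)/2600 - 203/(240*x - 960) + C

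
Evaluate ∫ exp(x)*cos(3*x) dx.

Let I denote the integral. Integrate by parts with u = cos(3*x), dv = exp(x) dx, so v = exp(x): I = exp(x)*cos(3*x) + 3·∫ exp(x)*sin(3*x) dx.
Apply parts again with u = sin(3*x), dv = exp(x) dx: ∫ exp(x)*sin(3*x) dx = exp(x)*sin(3*x) − 3·I. Substituting back brings back I: I = 3*exp(x)*sin(3*x) + exp(x)*cos(3*x) − 9·I.
Solving for I: (1 + 9)·I equals the remaining terms, so I = (1/10)·(3*exp(x)*sin(3*x) + exp(x)*cos(3*x)).

3*exp(x)*sin(3*x)/10 + exp(x)*cos(3*x)/10 + C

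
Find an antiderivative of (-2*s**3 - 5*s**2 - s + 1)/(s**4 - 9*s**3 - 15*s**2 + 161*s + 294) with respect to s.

-15047*log(s - 7)/8100 - log(s + 2)/81 - 13*log(s + 3)/100 + 937/(90*s - 630) + C

Factor the denominator: (s - 7)**2*(s + 2)*(s + 3).
Partial-fraction decomposition: -13/(100*(s + 3)) - 1/(81*(s + 2)) - 15047/(8100*(s - 7)) - 937/(90*(s - 7)**2).
Integrate each term; A/(s−a) gives A·log|s−a|; A/(s−a)² gives −A/(s−a).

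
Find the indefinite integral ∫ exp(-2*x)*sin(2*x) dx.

Let I denote the integral. Integrate by parts with u = sin(2*x), dv = exp(-2*x) dx, so v = -exp(-2*x)/2: I = -exp(-2*x)*sin(2*x)/2 + ∫ exp(-2*x)*cos(2*x) dx.
Apply parts again with u = cos(2*x), dv = exp(-2*x) dx: ∫ exp(-2*x)*cos(2*x) dx = -exp(-2*x)*cos(2*x)/2 − I. Substituting back brings back I: I = -exp(-2*x)*sin(2*x)/2 - exp(-2*x)*cos(2*x)/2 − I.
Solving for I: (1 + 1)·I equals the remaining terms, so I = (1/2)·(-exp(-2*x)*sin(2*x)/2 - exp(-2*x)*cos(2*x)/2).

-exp(-2*x)*sin(2*x)/4 - exp(-2*x)*cos(2*x)/4 + C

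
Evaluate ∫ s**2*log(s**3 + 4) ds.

Let u = s**3 + 4, so du = (3*s**2) ds.
The integral becomes (1/3)·∫ log(u) du; integrate by parts with u′=log(u), dv′=du.

s**3*log(s**3 + 4)/3 - s**3/3 + 4*log(s**3 + 4)/3 + C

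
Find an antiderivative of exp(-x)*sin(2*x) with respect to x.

Let I denote the integral. Integrate by parts with u = sin(2*x), dv = exp(-x) dx, so v = -exp(-x): I = -exp(-x)*sin(2*x) + 2·∫ exp(-x)*cos(2*x) dx.
Apply parts again with u = cos(2*x), dv = exp(-x) dx: ∫ exp(-x)*cos(2*x) dx = -exp(-x)*cos(2*x) − 2·I. Substituting back brings back I: I = -exp(-x)*sin(2*x) - 2*exp(-x)*cos(2*x) − 4·I.
Solving for I: (1 + 4)·I equals the remaining terms, so I = (1/5)·(-exp(-x)*sin(2*x) - 2*exp(-x)*cos(2*x)).

-exp(-x)*sin(2*x)/5 - 2*exp(-x)*cos(2*x)/5 + C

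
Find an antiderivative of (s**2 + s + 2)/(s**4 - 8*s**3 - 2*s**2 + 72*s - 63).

Factor the denominator: (s - 7)*(s - 3)*(s - 1)*(s + 3).
Partial-fraction decomposition: -1/(30*(s + 3)) + 1/(12*(s - 1)) - 7/(24*(s - 3)) + 29/(120*(s - 7)).
Integrate each term: A/(s−a) contributes A·log|s−a|.

29*log(s - 7)/120 - 7*log(s - 3)/24 + log(s - 1)/12 - log(s + 3)/30 + C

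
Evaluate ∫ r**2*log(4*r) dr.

Use integration by parts with u = log(4*r), dv = r**2 dr.
Then du = 1/r dr and v = r**3/3.

r**3*(log(r) + 2*log(2))/3 - r**3/9 + C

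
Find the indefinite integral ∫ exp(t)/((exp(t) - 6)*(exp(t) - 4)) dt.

log(exp(t) - 6)/2 - log(exp(t) - 4)/2 + C

Let u = e^t, du = e^t dt.
The integral becomes ∫ du/((u-6)(u-4)); decompose into partial fractions.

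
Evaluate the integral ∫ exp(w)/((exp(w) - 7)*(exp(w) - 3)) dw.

Let u = e^w, du = e^w dw.
The integral becomes ∫ du/((u-7)(u-3)); decompose into partial fractions.

log(exp(w) - 7)/4 - log(exp(w) - 3)/4 + C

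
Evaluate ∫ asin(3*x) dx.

Use integration by parts with u = arcsin(3*x), dv = dx.
Then du = 3/sqrt(-9*x**2 + 1) dx.

x*asin(3*x) + sqrt(-9*x**2 + 1)/3 + C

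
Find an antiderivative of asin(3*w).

Use integration by parts with u = arcsin(3*w), dv = dw.
Then du = 3/sqrt(-9*w**2 + 1) dw.

w*asin(3*w) + sqrt(-9*w**2 + 1)/3 + C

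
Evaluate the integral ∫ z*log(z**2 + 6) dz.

Let u = z**2 + 6, so du = (2*z) dz.
The integral becomes (1/2)·∫ log(u) du; integrate by parts with u′=log(u), dv′=du.

z**2*log(z**2 + 6)/2 - z**2/2 + 3*log(z**2 + 6) + C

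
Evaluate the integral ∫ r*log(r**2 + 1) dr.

Let u = r**2 + 1, so du = (2*r) dr.
The integral becomes (1/2)·∫ log(u) du; integrate by parts with u′=log(u), dv′=du.

r**2*log(r**2 + 1)/2 - r**2/2 + log(r**2 + 1)/2 + C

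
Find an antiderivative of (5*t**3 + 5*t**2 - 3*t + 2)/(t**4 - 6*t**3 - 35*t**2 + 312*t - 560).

737*log(t - 5)/12 - 6947*log(t - 4)/121 + 1447*log(t + 7)/1452 + 390/(11*t - 44) + C

Factor the denominator: (t - 5)*(t - 4)**2*(t + 7).
Partial-fraction decomposition: 1447/(1452*(t + 7)) - 6947/(121*(t - 4)) - 390/(11*(t - 4)**2) + 737/(12*(t - 5)).
Integrate each term; A/(t−a) gives A·log|t−a|; A/(t−a)² gives −A/(t−a).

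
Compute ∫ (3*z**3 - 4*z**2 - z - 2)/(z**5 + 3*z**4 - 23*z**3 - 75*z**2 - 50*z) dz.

log(z)/25 + 67*log(z - 5)/525 - log(z + 1)/3 + 20*log(z + 2)/21 - 59*log(z + 5)/75 + C

Factor the denominator: z*(z - 5)*(z + 1)*(z + 2)*(z + 5).
Partial-fraction decomposition: -59/(75*(z + 5)) + 20/(21*(z + 2)) - 1/(3*(z + 1)) + 67/(525*(z - 5)) + 1/(25*z).
Integrate each term: A/(z−a) contributes A·log|z−a|.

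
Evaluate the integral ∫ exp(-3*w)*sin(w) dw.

Let I denote the integral. Integrate by parts with u = sin(w), dv = exp(-3*w) dw, so v = -exp(-3*w)/3: I = -exp(-3*w)*sin(w)/3 + (1/3)·∫ exp(-3*w)*cos(w) dw.
Apply parts again with u = cos(w), dv = exp(-3*w) dw: ∫ exp(-3*w)*cos(w) dw = -exp(-3*w)*cos(w)/3 − (1/3)·I. Substituting back brings back I: I = -exp(-3*w)*sin(w)/3 - exp(-3*w)*cos(w)/9 − (1/9)·I.
Solving for I: (1 + 1/9)·I equals the remaining terms, so I = (9/10)·(-exp(-3*w)*sin(w)/3 - exp(-3*w)*cos(w)/9).

-3*exp(-3*w)*sin(w)/10 - exp(-3*w)*cos(w)/10 + C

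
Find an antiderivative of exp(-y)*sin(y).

Let I denote the integral. Integrate by parts with u = sin(y), dv = exp(-y) dy, so v = -exp(-y): I = -exp(-y)*sin(y) + ∫ exp(-y)*cos(y) dy.
Apply parts again with u = cos(y), dv = exp(-y) dy: ∫ exp(-y)*cos(y) dy = -exp(-y)*cos(y) − I. Substituting back brings back I: I = -exp(-y)*sin(y) - exp(-y)*cos(y) − I.
Solving for I: (1 + 1)·I equals the remaining terms, so I = (1/2)·(-exp(-y)*sin(y) - exp(-y)*cos(y)).

-exp(-y)*sin(y)/2 - exp(-y)*cos(y)/2 + C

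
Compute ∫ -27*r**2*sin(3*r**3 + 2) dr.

3*cos(3*r**3 + 2) + C

Let u = 3*r**3 + 2, so du = (9*r**2) dr.
Rewriting, the integral becomes -3·∫ sin(u) du = -3·-cos(u).
Substituting back, u = 3*r**3 + 2.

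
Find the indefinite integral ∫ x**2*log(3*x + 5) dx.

Use integration by parts with u = log(3*x + 5), dv = x**2 dx.
Then du = 3/(3*x + 5) dx and v = x**3/3.

x**3*log(3*x + 5)/3 - x**3/9 + 5*x**2/18 - 25*x/27 + 125*log(3*x + 5)/81 + C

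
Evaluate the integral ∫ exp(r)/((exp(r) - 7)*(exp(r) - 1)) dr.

log(exp(r) - 7)/6 - log(exp(r) - 1)/6 + C

Let u = e^r, du = e^r dr.
The integral becomes ∫ du/((u-7)(u-1)); decompose into partial fractions.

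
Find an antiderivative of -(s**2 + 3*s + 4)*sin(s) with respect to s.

s**2*cos(s) - 2*s*sin(s) + 3*s*cos(s) - 3*sin(s) + 2*cos(s) + C

Use integration by parts with u = s**2 + 3*s + 4, dv = -sin(s) ds, so v = cos(s).
Apply parts 2 times (tabular method): alternate signs, differentiate u down to 0, integrate dv up.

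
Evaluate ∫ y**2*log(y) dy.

Use integration by parts with u = log(y), dv = y**2 dy.
Then du = 1/y dy and v = y**3/3.

y**3*log(y)/3 - y**3/9 + C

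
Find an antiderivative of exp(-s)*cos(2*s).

2*exp(-s)*sin(2*s)/5 - exp(-s)*cos(2*s)/5 + C

Let I denote the integral. Integrate by parts with u = cos(2*s), dv = exp(-s) ds, so v = -exp(-s): I = -exp(-s)*cos(2*s) − 2·∫ exp(-s)*sin(2*s) ds.
Apply parts again with u = sin(2*s), dv = exp(-s) ds: ∫ exp(-s)*sin(2*s) ds = -exp(-s)*sin(2*s) + 2·I. Substituting back brings back I: I = 2*exp(-s)*sin(2*s) - exp(-s)*cos(2*s) − 4·I.
Solving for I: (1 + 4)·I equals the remaining terms, so I = (1/5)·(2*exp(-s)*sin(2*s) - exp(-s)*cos(2*s)).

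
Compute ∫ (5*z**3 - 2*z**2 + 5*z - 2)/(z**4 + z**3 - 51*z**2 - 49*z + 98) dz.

275*log(z - 7)/126 - log(z - 1)/24 - 4*log(z + 2)/9 + 185*log(z + 7)/56 + C

Factor the denominator: (z - 7)*(z - 1)*(z + 2)*(z + 7).
Partial-fraction decomposition: 185/(56*(z + 7)) - 4/(9*(z + 2)) - 1/(24*(z - 1)) + 275/(126*(z - 7)).
Integrate each term: A/(z−a) contributes A·log|z−a|.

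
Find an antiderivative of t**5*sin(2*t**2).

-t**4*cos(2*t**2)/4 + t**2*sin(2*t**2)/4 + cos(2*t**2)/8 + C

Let u = t², du = 2t dt; rewrite as (1/2)∫ u^2·sin(2u) du.
Now integrate by parts 2 times.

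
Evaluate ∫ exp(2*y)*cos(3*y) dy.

Let I denote the integral. Integrate by parts with u = cos(3*y), dv = exp(2*y) dy, so v = exp(2*y)/2: I = exp(2*y)*cos(3*y)/2 + (3/2)·∫ exp(2*y)*sin(3*y) dy.
Apply parts again with u = sin(3*y), dv = exp(2*y) dy: ∫ exp(2*y)*sin(3*y) dy = exp(2*y)*sin(3*y)/2 − (3/2)·I. Substituting back brings back I: I = 3*exp(2*y)*sin(3*y)/4 + exp(2*y)*cos(3*y)/2 − (9/4)·I.
Solving for I: (1 + 9/4)·I equals the remaining terms, so I = (4/13)·(3*exp(2*y)*sin(3*y)/4 + exp(2*y)*cos(3*y)/2).

3*exp(2*y)*sin(3*y)/13 + 2*exp(2*y)*cos(3*y)/13 + C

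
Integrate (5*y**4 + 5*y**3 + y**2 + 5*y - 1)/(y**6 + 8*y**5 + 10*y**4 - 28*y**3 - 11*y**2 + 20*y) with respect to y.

Factor the denominator: y*(y - 1)**2*(y + 1)*(y + 4)*(y + 5).
Partial-fraction decomposition: -833/(240*(y + 5)) + 191/(60*(y + 4)) + 5/(48*(y + 1)) + 7/(30*(y - 1)) + 1/(4*(y - 1)**2) - 1/(20*y).
Integrate each term; A/(y−a) gives A·log|y−a|; A/(y−a)² gives −A/(y−a).

-log(y)/20 + 7*log(y - 1)/30 + 5*log(y + 1)/48 + 191*log(y + 4)/60 - 833*log(y + 5)/240 - 1/(4*y - 4) + C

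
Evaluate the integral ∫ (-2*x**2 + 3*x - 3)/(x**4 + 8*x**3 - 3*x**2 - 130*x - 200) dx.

Factor the denominator: (x - 4)*(x + 2)*(x + 5)**2.
Partial-fraction decomposition: -65/(243*(x + 5)) - 68/(27*(x + 5)**2) + 17/(54*(x + 2)) - 23/(486*(x - 4)).
Integrate each term; A/(x−a) gives A·log|x−a|; A/(x−a)² gives −A/(x−a).

-23*log(x - 4)/486 + 17*log(x + 2)/54 - 65*log(x + 5)/243 + 68/(27*x + 135) + C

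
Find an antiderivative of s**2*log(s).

Use integration by parts with u = log(s), dv = s**2 ds.
Then du = 1/s ds and v = s**3/3.

s**3*log(s)/3 - s**3/9 + C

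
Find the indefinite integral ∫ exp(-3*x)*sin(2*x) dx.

-3*exp(-3*x)*sin(2*x)/13 - 2*exp(-3*x)*cos(2*x)/13 + C

Let I denote the integral. Integrate by parts with u = sin(2*x), dv = exp(-3*x) dx, so v = -exp(-3*x)/3: I = -exp(-3*x)*sin(2*x)/3 + (2/3)·∫ exp(-3*x)*cos(2*x) dx.
Apply parts again with u = cos(2*x), dv = exp(-3*x) dx: ∫ exp(-3*x)*cos(2*x) dx = -exp(-3*x)*cos(2*x)/3 − (2/3)·I. Substituting back brings back I: I = -exp(-3*x)*sin(2*x)/3 - 2*exp(-3*x)*cos(2*x)/9 − (4/9)·I.
Solving for I: (1 + 4/9)·I equals the remaining terms, so I = (9/13)·(-exp(-3*x)*sin(2*x)/3 - 2*exp(-3*x)*cos(2*x)/9).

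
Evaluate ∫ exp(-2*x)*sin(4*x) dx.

-exp(-2*x)*sin(4*x)/10 - exp(-2*x)*cos(4*x)/5 + C

Let I denote the integral. Integrate by parts with u = sin(4*x), dv = exp(-2*x) dx, so v = -exp(-2*x)/2: I = -exp(-2*x)*sin(4*x)/2 + 2·∫ exp(-2*x)*cos(4*x) dx.
Apply parts again with u = cos(4*x), dv = exp(-2*x) dx: ∫ exp(-2*x)*cos(4*x) dx = -exp(-2*x)*cos(4*x)/2 − 2·I. Substituting back brings back I: I = -exp(-2*x)*sin(4*x)/2 - exp(-2*x)*cos(4*x) − 4·I.
Solving for I: (1 + 4)·I equals the remaining terms, so I = (1/5)·(-exp(-2*x)*sin(4*x)/2 - exp(-2*x)*cos(4*x)).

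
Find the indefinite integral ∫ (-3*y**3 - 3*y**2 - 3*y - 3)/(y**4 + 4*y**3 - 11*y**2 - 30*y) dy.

Factor the denominator: y*(y - 3)*(y + 2)*(y + 5).
Partial-fraction decomposition: -13/(5*(y + 5)) + 1/(2*(y + 2)) - 1/(y - 3) + 1/(10*y).
Integrate each term: A/(y−a) contributes A·log|y−a|.

log(y)/10 - log(y - 3) + log(y + 2)/2 - 13*log(y + 5)/5 + C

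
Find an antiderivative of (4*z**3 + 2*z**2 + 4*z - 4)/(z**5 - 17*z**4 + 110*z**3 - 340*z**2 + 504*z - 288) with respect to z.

239*log(z - 6)/24 - 75*log(z - 4)/2 + 134*log(z - 3)/3 - 137*log(z - 2)/8 + 11/(2*z - 4) + C

Factor the denominator: (z - 6)*(z - 4)*(z - 3)*(z - 2)**2.
Partial-fraction decomposition: -137/(8*(z - 2)) - 11/(2*(z - 2)**2) + 134/(3*(z - 3)) - 75/(2*(z - 4)) + 239/(24*(z - 6)).
Integrate each term; A/(z−a) gives A·log|z−a|; A/(z−a)² gives −A/(z−a).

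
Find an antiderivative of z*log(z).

Use integration by parts with u = log(z), dv = z dz.
Then du = 1/z dz and v = z**2/2.

z**2*log(z)/2 - z**2/4 + C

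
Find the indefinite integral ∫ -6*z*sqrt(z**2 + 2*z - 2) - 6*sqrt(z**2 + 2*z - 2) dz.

-2*(z**2 + 2*z - 2)**(3/2) + C

Let u = z**2 + 2*z - 2, so du = (2*z + 2) dz.
Rewriting, the integral becomes -3·∫ √u du = -3·(2/3)u^(3/2).
Substituting back, u = z**2 + 2*z - 2.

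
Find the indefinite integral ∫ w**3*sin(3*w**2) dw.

-w**2*cos(3*w**2)/6 + sin(3*w**2)/18 + C

Let u = w², du = 2w dw; rewrite as (1/2)∫ u^1·sin(3u) du.
Now integrate by parts 1 time.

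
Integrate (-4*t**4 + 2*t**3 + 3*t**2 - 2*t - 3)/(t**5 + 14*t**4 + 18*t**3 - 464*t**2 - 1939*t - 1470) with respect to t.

-4659*log(t - 6)/13013 + log(t + 1)/252 - 667*log(t + 5)/44 + 35023*log(t + 7)/3042 - 2533/(39*t + 273) + C

Factor the denominator: (t - 6)*(t + 1)*(t + 5)*(t + 7)**2.
Partial-fraction decomposition: 35023/(3042*(t + 7)) + 2533/(39*(t + 7)**2) - 667/(44*(t + 5)) + 1/(252*(t + 1)) - 4659/(13013*(t - 6)).
Integrate each term; A/(t−a) gives A·log|t−a|; A/(t−a)² gives −A/(t−a).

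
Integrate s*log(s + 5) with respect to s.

Use integration by parts with u = log(s + 5), dv = s ds.
Then du = 1/(s + 5) ds and v = s**2/2.

s**2*log(s + 5)/2 - s**2/4 + 5*s/2 - 25*log(s + 5)/2 + C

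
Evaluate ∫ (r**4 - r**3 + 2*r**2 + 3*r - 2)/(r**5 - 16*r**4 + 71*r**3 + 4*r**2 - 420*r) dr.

log(r)/210 + 725*log(r - 7)/42 - 73*log(r - 6)/3 + 563*log(r - 5)/70 + log(r + 2)/42 + C

Factor the denominator: r*(r - 7)*(r - 6)*(r - 5)*(r + 2).
Partial-fraction decomposition: 1/(42*(r + 2)) + 563/(70*(r - 5)) - 73/(3*(r - 6)) + 725/(42*(r - 7)) + 1/(210*r).
Integrate each term: A/(r−a) contributes A·log|r−a|.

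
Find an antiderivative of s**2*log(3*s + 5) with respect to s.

s**3*log(3*s + 5)/3 - s**3/9 + 5*s**2/18 - 25*s/27 + 125*log(3*s + 5)/81 + C

Use integration by parts with u = log(3*s + 5), dv = s**2 ds.
Then du = 3/(3*s + 5) ds and v = s**3/3.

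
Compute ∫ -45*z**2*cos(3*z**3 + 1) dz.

-5*sin(3*z**3 + 1) + C

Let u = 3*z**3 + 1, so du = (9*z**2) dz.
Rewriting, the integral becomes -5·∫ cos(u) du = -5·sin(u).
Substituting back, u = 3*z**3 + 1.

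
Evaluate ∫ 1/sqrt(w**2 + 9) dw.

Substitute w = 3·tan(θ), so dw = 3·sec(θ)^2 dθ and the radical becomes sqrt(w**2 + 9) = 3·sec(θ) by the Pythagorean identity.
Integrate the resulting trig expression in θ, then back-substitute tan(θ) = w/3, sec(θ) = sqrt(w**2 + 9)/3 (absorbing any constant into C).

log(w + sqrt(w**2 + 9)) + C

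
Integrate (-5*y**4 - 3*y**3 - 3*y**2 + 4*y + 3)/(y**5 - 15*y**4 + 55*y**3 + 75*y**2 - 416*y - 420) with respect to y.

-6575*log(y - 7)/72 + 7209*log(y - 6)/56 - 296*log(y - 5)/7 + log(y + 1)/56 - 73*log(y + 2)/504 + C

Factor the denominator: (y - 7)*(y - 6)*(y - 5)*(y + 1)*(y + 2).
Partial-fraction decomposition: -73/(504*(y + 2)) + 1/(56*(y + 1)) - 296/(7*(y - 5)) + 7209/(56*(y - 6)) - 6575/(72*(y - 7)).
Integrate each term: A/(y−a) contributes A·log|y−a|.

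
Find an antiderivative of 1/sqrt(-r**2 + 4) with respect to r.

Substitute r = 2·sin(θ), so dr = 2·cos(θ) dθ and the radical becomes sqrt(-r**2 + 4) = 2·cos(θ) by the Pythagorean identity.
Integrate the resulting trig expression in θ, then back-substitute θ = asin(r/2), sin(θ) = r/2, cos(θ) = sqrt(-r**2 + 4)/2 (absorbing any constant into C).

asin(r/2) + C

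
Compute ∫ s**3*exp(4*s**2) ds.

Let u = s², du = 2s ds; rewrite as (1/2)∫ u^1·exp(4u) du.
Now integrate by parts 1 time.

(4*s**2 - 1)*exp(4*s**2)/32 + C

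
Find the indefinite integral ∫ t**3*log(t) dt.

Use integration by parts with u = log(t), dv = t**3 dt.
Then du = 1/t dt and v = t**4/4.

t**4*log(t)/4 - t**4/16 + C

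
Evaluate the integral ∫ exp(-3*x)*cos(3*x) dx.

exp(-3*x)*sin(3*x)/6 - exp(-3*x)*cos(3*x)/6 + C

Let I denote the integral. Integrate by parts with u = cos(3*x), dv = exp(-3*x) dx, so v = -exp(-3*x)/3: I = -exp(-3*x)*cos(3*x)/3 − ∫ exp(-3*x)*sin(3*x) dx.
Apply parts again with u = sin(3*x), dv = exp(-3*x) dx: ∫ exp(-3*x)*sin(3*x) dx = -exp(-3*x)*sin(3*x)/3 + I. Substituting back brings back I: I = exp(-3*x)*sin(3*x)/3 - exp(-3*x)*cos(3*x)/3 − I.
Solving for I: (1 + 1)·I equals the remaining terms, so I = (1/2)·(exp(-3*x)*sin(3*x)/3 - exp(-3*x)*cos(3*x)/3).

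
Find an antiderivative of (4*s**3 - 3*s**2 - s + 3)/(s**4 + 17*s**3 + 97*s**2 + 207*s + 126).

-log(s + 1)/20 + 43*log(s + 3)/8 - 321*log(s + 6)/5 + 503*log(s + 7)/8 + C

Factor the denominator: (s + 1)*(s + 3)*(s + 6)*(s + 7).
Partial-fraction decomposition: 503/(8*(s + 7)) - 321/(5*(s + 6)) + 43/(8*(s + 3)) - 1/(20*(s + 1)).
Integrate each term: A/(s−a) contributes A·log|s−a|.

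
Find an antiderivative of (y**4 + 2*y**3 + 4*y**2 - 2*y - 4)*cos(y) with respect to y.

Use integration by parts with u = y**4 + 2*y**3 + 4*y**2 - 2*y - 4, dv = cos(y) dy, so v = sin(y).
Apply parts 4 times (tabular method): alternate signs, differentiate u down to 0, integrate dv up.

y**4*sin(y) + 2*y**3*sin(y) + 4*y**3*cos(y) - 8*y**2*sin(y) + 6*y**2*cos(y) - 14*y*sin(y) - 16*y*cos(y) + 12*sin(y) - 14*cos(y) + C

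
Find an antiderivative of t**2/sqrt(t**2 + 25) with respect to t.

t*sqrt(t**2 + 25)/2 - 25*log(t + sqrt(t**2 + 25))/2 + C

Substitute t = 5·tan(θ), so dt = 5·sec(θ)^2 dθ and the radical becomes sqrt(t**2 + 25) = 5·sec(θ) by the Pythagorean identity.
Integrate the resulting trig expression in θ, then back-substitute tan(θ) = t/5, sec(θ) = sqrt(t**2 + 25)/5 (absorbing any constant into C).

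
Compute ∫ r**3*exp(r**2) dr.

(r**2 - 1)*exp(r**2)/2 + C

Let u = r², du = 2r dr; rewrite as (1/2)∫ u^1·exp(1u) du.
Now integrate by parts 1 time.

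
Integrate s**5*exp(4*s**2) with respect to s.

(8*s**4 - 4*s**2 + 1)*exp(4*s**2)/64 + C

Let u = s², du = 2s ds; rewrite as (1/2)∫ u^2·exp(4u) du.
Now integrate by parts 2 times.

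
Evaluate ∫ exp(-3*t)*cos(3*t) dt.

exp(-3*t)*sin(3*t)/6 - exp(-3*t)*cos(3*t)/6 + C

Let I denote the integral. Integrate by parts with u = cos(3*t), dv = exp(-3*t) dt, so v = -exp(-3*t)/3: I = -exp(-3*t)*cos(3*t)/3 − ∫ exp(-3*t)*sin(3*t) dt.
Apply parts again with u = sin(3*t), dv = exp(-3*t) dt: ∫ exp(-3*t)*sin(3*t) dt = -exp(-3*t)*sin(3*t)/3 + I. Substituting back brings back I: I = exp(-3*t)*sin(3*t)/3 - exp(-3*t)*cos(3*t)/3 − I.
Solving for I: (1 + 1)·I equals the remaining terms, so I = (1/2)·(exp(-3*t)*sin(3*t)/3 - exp(-3*t)*cos(3*t)/3).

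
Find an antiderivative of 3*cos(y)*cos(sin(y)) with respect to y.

3*sin(sin(y)) + C

Let u = sin(y), so du = (cos(y)) dy.
Rewriting, the integral becomes 3·∫ cos(u) du = 3·sin(u).
Substituting back, u = sin(y).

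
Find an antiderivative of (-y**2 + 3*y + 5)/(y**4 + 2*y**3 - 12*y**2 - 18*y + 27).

Factor the denominator: (y - 3)*(y - 1)*(y + 3)**2.
Partial-fraction decomposition: 43/(288*(y + 3)) - 13/(24*(y + 3)**2) - 7/(32*(y - 1)) + 5/(72*(y - 3)).
Integrate each term; A/(y−a) gives A·log|y−a|; A/(y−a)² gives −A/(y−a).

5*log(y - 3)/72 - 7*log(y - 1)/32 + 43*log(y + 3)/288 + 13/(24*y + 72) + C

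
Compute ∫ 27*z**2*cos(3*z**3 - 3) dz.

Let u = 3*z**3 - 3, so du = (9*z**2) dz.
Rewriting, the integral becomes 3·∫ cos(u) du = 3·sin(u).
Substituting back, u = 3*z**3 - 3.

3*sin(3*z**3 - 3) + C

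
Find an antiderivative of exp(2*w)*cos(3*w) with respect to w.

Let I denote the integral. Integrate by parts with u = cos(3*w), dv = exp(2*w) dw, so v = exp(2*w)/2: I = exp(2*w)*cos(3*w)/2 + (3/2)·∫ exp(2*w)*sin(3*w) dw.
Apply parts again with u = sin(3*w), dv = exp(2*w) dw: ∫ exp(2*w)*sin(3*w) dw = exp(2*w)*sin(3*w)/2 − (3/2)·I. Substituting back brings back I: I = 3*exp(2*w)*sin(3*w)/4 + exp(2*w)*cos(3*w)/2 − (9/4)·I.
Solving for I: (1 + 9/4)·I equals the remaining terms, so I = (4/13)·(3*exp(2*w)*sin(3*w)/4 + exp(2*w)*cos(3*w)/2).

3*exp(2*w)*sin(3*w)/13 + 2*exp(2*w)*cos(3*w)/13 + C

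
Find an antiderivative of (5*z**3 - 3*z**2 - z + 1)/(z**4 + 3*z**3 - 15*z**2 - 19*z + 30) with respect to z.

Factor the denominator: (z - 3)*(z - 1)*(z + 2)*(z + 5).
Partial-fraction decomposition: 347/(72*(z + 5)) - 49/(45*(z + 2)) - 1/(18*(z - 1)) + 53/(40*(z - 3)).
Integrate each term: A/(z−a) contributes A·log|z−a|.

53*log(z - 3)/40 - log(z - 1)/18 - 49*log(z + 2)/45 + 347*log(z + 5)/72 + C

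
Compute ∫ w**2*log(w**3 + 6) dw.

w**3*log(w**3 + 6)/3 - w**3/3 + 2*log(w**3 + 6) + C

Let u = w**3 + 6, so du = (3*w**2) dw.
The integral becomes (1/3)·∫ log(u) du; integrate by parts with u′=log(u), dv′=du.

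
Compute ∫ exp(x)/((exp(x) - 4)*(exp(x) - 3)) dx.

Let u = e^x, du = e^x dx.
The integral becomes ∫ du/((u-4)(u-3)); decompose into partial fractions.

log(exp(x) - 4) - log(exp(x) - 3) + C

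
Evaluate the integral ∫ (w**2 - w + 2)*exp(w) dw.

Use integration by parts with u = w**2 - w + 2, dv = exp(w) dw, so v = exp(w).
Apply parts 2 times (tabular method): alternate signs, differentiate u down to 0, integrate dv up.

(w**2 - 3*w + 5)*exp(w) + C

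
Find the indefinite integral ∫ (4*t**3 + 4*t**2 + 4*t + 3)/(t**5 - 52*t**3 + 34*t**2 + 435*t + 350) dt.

Factor the denominator: (t - 5)**2*(t + 1)*(t + 2)*(t + 7).
Partial-fraction decomposition: -1201/(4320*(t + 7)) + 3/(35*(t + 2)) - 1/(216*(t + 1)) + 397/(2016*(t - 5)) + 89/(72*(t - 5)**2).
Integrate each term; A/(t−a) gives A·log|t−a|; A/(t−a)² gives −A/(t−a).

397*log(t - 5)/2016 - log(t + 1)/216 + 3*log(t + 2)/35 - 1201*log(t + 7)/4320 - 89/(72*t - 360) + C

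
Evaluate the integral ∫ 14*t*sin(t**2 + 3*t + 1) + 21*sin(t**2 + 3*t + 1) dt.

-7*cos(t**2 + 3*t + 1) + C

Let u = t**2 + 3*t + 1, so du = (2*t + 3) dt.
Rewriting, the integral becomes 7·∫ sin(u) du = 7·-cos(u).
Substituting back, u = t**2 + 3*t + 1.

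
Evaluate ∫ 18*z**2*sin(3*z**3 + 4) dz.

Let u = 3*z**3 + 4, so du = (9*z**2) dz.
Rewriting, the integral becomes 2·∫ sin(u) du = 2·-cos(u).
Substituting back, u = 3*z**3 + 4.

-2*cos(3*z**3 + 4) + C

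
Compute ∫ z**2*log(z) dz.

Use integration by parts with u = log(z), dv = z**2 dz.
Then du = 1/z dz and v = z**3/3.

z**3*log(z)/3 - z**3/9 + C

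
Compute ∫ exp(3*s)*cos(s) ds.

exp(3*s)*sin(s)/10 + 3*exp(3*s)*cos(s)/10 + C

Let I denote the integral. Integrate by parts with u = cos(s), dv = exp(3*s) ds, so v = exp(3*s)/3: I = exp(3*s)*cos(s)/3 + (1/3)·∫ exp(3*s)*sin(s) ds.
Apply parts again with u = sin(s), dv = exp(3*s) ds: ∫ exp(3*s)*sin(s) ds = exp(3*s)*sin(s)/3 − (1/3)·I. Substituting back brings back I: I = exp(3*s)*sin(s)/9 + exp(3*s)*cos(s)/3 − (1/9)·I.
Solving for I: (1 + 1/9)·I equals the remaining terms, so I = (9/10)·(exp(3*s)*sin(s)/9 + exp(3*s)*cos(s)/3).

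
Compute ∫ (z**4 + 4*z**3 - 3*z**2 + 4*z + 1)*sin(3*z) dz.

-z**4*cos(3*z)/3 + 4*z**3*sin(3*z)/9 - 4*z**3*cos(3*z)/3 + 4*z**2*sin(3*z)/3 + 13*z**2*cos(3*z)/9 - 26*z*sin(3*z)/27 - 4*z*cos(3*z)/9 + 4*sin(3*z)/27 - 53*cos(3*z)/81 + C

Use integration by parts with u = z**4 + 4*z**3 - 3*z**2 + 4*z + 1, dv = sin(3*z) dz, so v = -cos(3*z)/3.
Apply parts 4 times (tabular method): alternate signs, differentiate u down to 0, integrate dv up.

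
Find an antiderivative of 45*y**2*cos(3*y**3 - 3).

Let u = 3*y**3 - 3, so du = (9*y**2) dy.
Rewriting, the integral becomes 5·∫ cos(u) du = 5·sin(u).
Substituting back, u = 3*y**3 - 3.

5*sin(3*y**3 - 3) + C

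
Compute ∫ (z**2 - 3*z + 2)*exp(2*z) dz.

Use integration by parts with u = z**2 - 3*z + 2, dv = exp(2*z) dz, so v = exp(2*z)/2.
Apply parts 2 times (tabular method): alternate signs, differentiate u down to 0, integrate dv up.

(z**2 - 4*z + 4)*exp(2*z)/2 + C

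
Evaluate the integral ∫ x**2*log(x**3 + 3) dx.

Let u = x**3 + 3, so du = (3*x**2) dx.
The integral becomes (1/3)·∫ log(u) du; integrate by parts with u′=log(u), dv′=du.

x**3*log(x**3 + 3)/3 - x**3/3 + log(x**3 + 3) + C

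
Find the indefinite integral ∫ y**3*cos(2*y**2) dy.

y**2*sin(2*y**2)/4 + cos(2*y**2)/8 + C

Let u = y², du = 2y dy; rewrite as (1/2)∫ u^1·cos(2u) du.
Now integrate by parts 1 time.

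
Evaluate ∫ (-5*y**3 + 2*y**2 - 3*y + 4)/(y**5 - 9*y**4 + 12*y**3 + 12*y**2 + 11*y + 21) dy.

-817*log(y - 7)/800 + 61*log(y - 3)/80 + 7*log(y + 1)/32 + log(y**2 + 1)/50 + 2*atan(y)/25 + C

Factor the denominator: (y - 7)*(y - 3)*(y + 1)*(y**2 + 1).
Partial-fraction decomposition: (y + 2)/(25*(y**2 + 1)) + 7/(32*(y + 1)) + 61/(80*(y - 3)) - 817/(800*(y - 7)).
Integrate each term; A/(y−a) gives A·log|y−a|; the (By+D)/(y²+p²) term gives a log and an atan.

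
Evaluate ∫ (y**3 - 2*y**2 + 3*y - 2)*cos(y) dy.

Use integration by parts with u = y**3 - 2*y**2 + 3*y - 2, dv = cos(y) dy, so v = sin(y).
Apply parts 3 times (tabular method): alternate signs, differentiate u down to 0, integrate dv up.

y**3*sin(y) - 2*y**2*sin(y) + 3*y**2*cos(y) - 3*y*sin(y) - 4*y*cos(y) + 2*sin(y) - 3*cos(y) + C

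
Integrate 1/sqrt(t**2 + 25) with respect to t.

Substitute t = 5·tan(θ), so dt = 5·sec(θ)^2 dθ and the radical becomes sqrt(t**2 + 25) = 5·sec(θ) by the Pythagorean identity.
Integrate the resulting trig expression in θ, then back-substitute tan(θ) = t/5, sec(θ) = sqrt(t**2 + 25)/5 (absorbing any constant into C).

log(t + sqrt(t**2 + 25)) + C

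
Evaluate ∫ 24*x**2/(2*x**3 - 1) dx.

Let u = 2*x**3 - 1, so du = (6*x**2) dx.
Rewriting, the integral becomes 4·∫ 1/u du = 4·log(u).
Substituting back, u = 2*x**3 - 1.

4*log(2*x**3 - 1) + C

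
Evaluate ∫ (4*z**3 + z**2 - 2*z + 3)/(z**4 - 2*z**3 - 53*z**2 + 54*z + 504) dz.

47*log(z - 7)/13 - 89*log(z - 4)/70 - 3*log(z + 3)/7 + 271*log(z + 6)/130 + C

Factor the denominator: (z - 7)*(z - 4)*(z + 3)*(z + 6).
Partial-fraction decomposition: 271/(130*(z + 6)) - 3/(7*(z + 3)) - 89/(70*(z - 4)) + 47/(13*(z - 7)).
Integrate each term: A/(z−a) contributes A·log|z−a|.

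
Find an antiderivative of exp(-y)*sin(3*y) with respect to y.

-exp(-y)*sin(3*y)/10 - 3*exp(-y)*cos(3*y)/10 + C

Let I denote the integral. Integrate by parts with u = sin(3*y), dv = exp(-y) dy, so v = -exp(-y): I = -exp(-y)*sin(3*y) + 3·∫ exp(-y)*cos(3*y) dy.
Apply parts again with u = cos(3*y), dv = exp(-y) dy: ∫ exp(-y)*cos(3*y) dy = -exp(-y)*cos(3*y) − 3·I. Substituting back brings back I: I = -exp(-y)*sin(3*y) - 3*exp(-y)*cos(3*y) − 9·I.
Solving for I: (1 + 9)·I equals the remaining terms, so I = (1/10)·(-exp(-y)*sin(3*y) - 3*exp(-y)*cos(3*y)).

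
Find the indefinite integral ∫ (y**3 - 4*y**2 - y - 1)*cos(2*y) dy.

y**3*sin(2*y)/2 - 2*y**2*sin(2*y) + 3*y**2*cos(2*y)/4 - 5*y*sin(2*y)/4 - 2*y*cos(2*y) + sin(2*y)/2 - 5*cos(2*y)/8 + C

Use integration by parts with u = y**3 - 4*y**2 - y - 1, dv = cos(2*y) dy, so v = sin(2*y)/2.
Apply parts 3 times (tabular method): alternate signs, differentiate u down to 0, integrate dv up.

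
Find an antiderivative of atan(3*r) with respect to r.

r*atan(3*r) - log(9*r**2 + 1)/6 + C

Use integration by parts with u = arctan(3*r), dv = dr.
Then du = 3/(9*r**2 + 1) dr.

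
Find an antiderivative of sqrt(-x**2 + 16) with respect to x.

Substitute x = 4·sin(θ), so dx = 4·cos(θ) dθ and the radical becomes sqrt(-x**2 + 16) = 4·cos(θ) by the Pythagorean identity.
Integrate the resulting trig expression in θ, then back-substitute θ = asin(x/4), sin(θ) = x/4, cos(θ) = sqrt(-x**2 + 16)/4 (absorbing any constant into C).

x*sqrt(-x**2 + 16)/2 + 8*asin(x/4) + C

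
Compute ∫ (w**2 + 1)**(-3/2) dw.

w/sqrt(w**2 + 1) + C

Substitute w = tan(θ), so dw = sec(θ)^2 dθ and the radical becomes sqrt(w**2 + 1) = sec(θ) by the Pythagorean identity.
Integrate the resulting trig expression in θ, then back-substitute tan(θ) = w, sec(θ) = sqrt(w**2 + 1) (absorbing any constant into C).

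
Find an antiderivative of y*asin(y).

y**2*asin(y)/2 + y*sqrt(-y**2 + 1)/4 - asin(y)/4 + C

Use integration by parts with u = arcsin(y), dv = y dy.
Then du = 1/sqrt(-y**2 + 1) dy.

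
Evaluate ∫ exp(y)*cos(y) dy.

exp(y)*sin(y)/2 + exp(y)*cos(y)/2 + C

Let I denote the integral. Integrate by parts with u = cos(y), dv = exp(y) dy, so v = exp(y): I = exp(y)*cos(y) + ∫ exp(y)*sin(y) dy.
Apply parts again with u = sin(y), dv = exp(y) dy: ∫ exp(y)*sin(y) dy = exp(y)*sin(y) − I. Substituting back brings back I: I = exp(y)*sin(y) + exp(y)*cos(y) − I.
Solving for I: (1 + 1)·I equals the remaining terms, so I = (1/2)·(exp(y)*sin(y) + exp(y)*cos(y)).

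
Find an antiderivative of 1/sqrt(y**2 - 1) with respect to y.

log(y + sqrt(y**2 - 1)) + C

Substitute y = sec(θ), so dy = sec(θ)*tan(θ) dθ and the radical becomes sqrt(y**2 - 1) = tan(θ) by the Pythagorean identity.
Integrate the resulting trig expression in θ, then back-substitute sec(θ) = y, tan(θ) = sqrt(y**2 - 1) (absorbing any constant into C).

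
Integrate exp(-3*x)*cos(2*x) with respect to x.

Let I denote the integral. Integrate by parts with u = cos(2*x), dv = exp(-3*x) dx, so v = -exp(-3*x)/3: I = -exp(-3*x)*cos(2*x)/3 − (2/3)·∫ exp(-3*x)*sin(2*x) dx.
Apply parts again with u = sin(2*x), dv = exp(-3*x) dx: ∫ exp(-3*x)*sin(2*x) dx = -exp(-3*x)*sin(2*x)/3 + (2/3)·I. Substituting back brings back I: I = 2*exp(-3*x)*sin(2*x)/9 - exp(-3*x)*cos(2*x)/3 − (4/9)·I.
Solving for I: (1 + 4/9)·I equals the remaining terms, so I = (9/13)·(2*exp(-3*x)*sin(2*x)/9 - exp(-3*x)*cos(2*x)/3).

2*exp(-3*x)*sin(2*x)/13 - 3*exp(-3*x)*cos(2*x)/13 + C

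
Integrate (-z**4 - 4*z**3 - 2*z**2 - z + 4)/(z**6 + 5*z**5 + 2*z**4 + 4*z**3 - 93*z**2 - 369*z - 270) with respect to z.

Factor the denominator: (z - 3)*(z + 1)*(z + 2)*(z + 5)*(z**2 + 9).
Partial-fraction decomposition: -(271*z + 8454)/(19890*(z**2 + 9)) + 83/(1632*(z + 5)) + 14/(195*(z + 2)) - 3/(80*(z + 1)) - 103/(1440*(z - 3)).
Integrate each term; A/(z−a) gives A·log|z−a|; the (Bz+D)/(z²+p²) term gives a log and an atan.

-103*log(z - 3)/1440 - 3*log(z + 1)/80 + 14*log(z + 2)/195 + 83*log(z + 5)/1632 - 271*log(z**2 + 9)/39780 - 1409*atan(z/3)/9945 + C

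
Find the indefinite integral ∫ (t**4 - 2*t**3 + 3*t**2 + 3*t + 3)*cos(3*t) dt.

Use integration by parts with u = t**4 - 2*t**3 + 3*t**2 + 3*t + 3, dv = cos(3*t) dt, so v = sin(3*t)/3.
Apply parts 4 times (tabular method): alternate signs, differentiate u down to 0, integrate dv up.

t**4*sin(3*t)/3 - 2*t**3*sin(3*t)/3 + 4*t**3*cos(3*t)/9 + 5*t**2*sin(3*t)/9 - 2*t**2*cos(3*t)/3 + 13*t*sin(3*t)/9 + 10*t*cos(3*t)/27 + 71*sin(3*t)/81 + 13*cos(3*t)/27 + C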